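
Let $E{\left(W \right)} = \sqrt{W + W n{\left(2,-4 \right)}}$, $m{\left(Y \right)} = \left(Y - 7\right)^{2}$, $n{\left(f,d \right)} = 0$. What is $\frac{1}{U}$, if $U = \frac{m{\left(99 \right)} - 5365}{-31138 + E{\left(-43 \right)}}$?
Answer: $- \frac{31138}{3099} + \frac{i \sqrt{43}}{3099} \approx -10.048 + 0.002116 i$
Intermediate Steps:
$m{\left(Y \right)} = \left(-7 + Y\right)^{2}$
$E{\left(W \right)} = \sqrt{W}$ ($E{\left(W \right)} = \sqrt{W + W 0} = \sqrt{W + 0} = \sqrt{W}$)
$U = \frac{3099}{-31138 + i \sqrt{43}}$ ($U = \frac{\left(-7 + 99\right)^{2} - 5365}{-31138 + \sqrt{-43}} = \frac{92^{2} - 5365}{-31138 + i \sqrt{43}} = \frac{8464 - 5365}{-31138 + i \sqrt{43}} = \frac{3099}{-31138 + i \sqrt{43}} \approx -0.099525 - 2.0959 \cdot 10^{-5} i$)
$\frac{1}{U} = \frac{1}{- \frac{96496662}{969575087} - \frac{3099 i \sqrt{43}}{969575087}}$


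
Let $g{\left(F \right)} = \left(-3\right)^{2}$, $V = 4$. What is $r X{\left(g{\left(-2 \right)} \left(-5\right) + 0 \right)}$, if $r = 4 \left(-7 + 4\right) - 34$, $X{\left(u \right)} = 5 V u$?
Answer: $41400$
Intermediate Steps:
$g{\left(F \right)} = 9$
$X{\left(u \right)} = 20 u$ ($X{\left(u \right)} = 5 \cdot 4 u = 20 u$)
$r = -46$ ($r = 4 \left(-3\right) - 34 = -12 - 34 = -46$)
$r X{\left(g{\left(-2 \right)} \left(-5\right) + 0 \right)} = - 46 \cdot 20 \left(9 \left(-5\right) + 0\right) = - 46 \cdot 20 \left(-45 + 0\right) = - 46 \cdot 20 \left(-45\right) = \left(-46\right) \left(-900\right) = 41400$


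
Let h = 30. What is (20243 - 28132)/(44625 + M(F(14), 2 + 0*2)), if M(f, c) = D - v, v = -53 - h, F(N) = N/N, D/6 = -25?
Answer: -7889/44558 ≈ -0.17705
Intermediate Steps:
D = -150 (D = 6*(-25) = -150)
F(N) = 1
v = -83 (v = -53 - 1*30 = -53 - 30 = -83)
M(f, c) = -67 (M(f, c) = -150 - 1*(-83) = -150 + 83 = -67)
(20243 - 28132)/(44625 + M(F(14), 2 + 0*2)) = (20243 - 28132)/(44625 - 67) = -7889/44558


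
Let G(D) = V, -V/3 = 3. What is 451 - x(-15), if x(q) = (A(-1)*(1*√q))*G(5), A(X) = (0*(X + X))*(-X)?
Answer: 451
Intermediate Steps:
V = -9 (V = -3*3 = -9)
G(D) = -9
A(X) = 0 (A(X) = (0*(2*X))*(-X) = 0*(-X) = 0)
x(q) = 0 (x(q) = (0*(1*√q))*(-9) = (0*√q)*(-9) = 0*(-9) = 0)
451 - x(-15) = 451 - 1*0 = 451 + 0 = 451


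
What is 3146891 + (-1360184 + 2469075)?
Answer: 4255782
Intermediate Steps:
3146891 + (-1360184 + 2469075) = 3146891 + 1108891 = 4255782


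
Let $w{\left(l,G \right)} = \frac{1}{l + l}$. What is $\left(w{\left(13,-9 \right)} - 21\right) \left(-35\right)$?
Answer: $\frac{19075}{26} \approx 733.65$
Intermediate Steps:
$w{\left(l,G \right)} = \frac{1}{2 l}$
$\left(w{\left(13,-9 \right)} - 21\right) \left(-35\right) = \left(\frac{1}{2 \cdot 13} - 21\right) \left(-35\right) = \left(\frac{1}{2} \cdot \frac{1}{13} - 21\right) \left(-35\right) = \left(\frac{1}{26} - 21\right) \left(-35\right) = \left(- \frac{545}{26}\right) \left(-35\right) = \frac{19075}{26}$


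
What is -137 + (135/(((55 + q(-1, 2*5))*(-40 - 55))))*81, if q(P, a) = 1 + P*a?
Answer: -121925/874 ≈ -139.50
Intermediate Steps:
-137 + (135/(((55 + q(-1, 2*5))*(-40 - 55))))*81 = -137 + (135/(((55 + (1 - 2*5))*(-40 - 55))))*81 = -137 + (135/(((55 + (1 - 1*10))*(-95))))*81 = -137 + (135/(((55 + (1 - 10))*(-95))))*81 = -137 + (135/(((55 - 9)*(-95))))*81 = -137 + (135/((46*(-95))))*81 = -137 + (135/(-4370))*81 = -137 + (135*(-1/4370))*81 = -137 - 27/874*81 = -137 - 2187/874 = -121925/874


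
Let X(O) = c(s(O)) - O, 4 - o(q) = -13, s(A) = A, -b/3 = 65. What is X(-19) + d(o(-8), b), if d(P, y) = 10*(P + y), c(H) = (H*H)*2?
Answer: -1039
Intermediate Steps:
b = -195 (b = -3*65 = -195)
c(H) = 2*H² (c(H) = H²*2 = 2*H²)
o(q) = 17 (o(q) = 4 - 1*(-13) = 4 + 13 = 17)
X(O) = -O + 2*O² (X(O) = 2*O² - O = -O + 2*O²)
d(P, y) = 10*P + 10*y
X(-19) + d(o(-8), b) = -19*(-1 + 2*(-19)) + (10*17 + 10*(-195)) = -19*(-1 - 38) + (170 - 1950) = -19*(-39) - 1780 = 741 - 1780 = -1039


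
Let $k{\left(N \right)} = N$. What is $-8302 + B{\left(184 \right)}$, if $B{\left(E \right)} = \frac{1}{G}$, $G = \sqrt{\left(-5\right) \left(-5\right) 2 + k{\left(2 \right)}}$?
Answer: $-8302 + \frac{\sqrt{13}}{26} \approx -8301.9$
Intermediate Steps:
$G = 2 \sqrt{13}$ ($G = \sqrt{\left(-5\right) \left(-5\right) 2 + 2} = \sqrt{25 \cdot 2 + 2} = \sqrt{50 + 2} = \sqrt{52} = 2 \sqrt{13} \approx 7.2111$)
$B{\left(E \right)} = \frac{\sqrt{13}}{26}$ ($B{\left(E \right)} = \frac{1}{2 \sqrt{13}} = \frac{\sqrt{13}}{26}$)
$-8302 + B{\left(184 \right)} = -8302 + \frac{\sqrt{13}}{26}$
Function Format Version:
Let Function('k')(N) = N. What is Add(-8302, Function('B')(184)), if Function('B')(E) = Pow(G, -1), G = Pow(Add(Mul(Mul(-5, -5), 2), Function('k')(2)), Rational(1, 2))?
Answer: Add(-8302, Mul(Rational(1, 26), Pow(13, Rational(1, 2)))) ≈ -8301.9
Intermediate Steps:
G = Mul(2, Pow(13, Rational(1, 2))) (G = Pow(Add(Mul(Mul(-5, -5), 2), 2), Rational(1, 2)) = Pow(Add(Mul(25, 2), 2), Rational(1, 2)) = Pow(Add(50, 2), Rational(1, 2)) = Pow(52, Rational(1, 2)) = Mul(2, Pow(13, Rational(1, 2))) ≈ 7.2111)
Function('B')(E) = Mul(Rational(1, 26), Pow(13, Rational(1, 2))) (Function('B')(E) = Pow(Mul(2, Pow(13, Rational(1, 2))), -1) = Mul(Rational(1, 26), Pow(13, Rational(1, 2))))
Add(-8302, Function('B')(184)) = Add(-8302, Mul(Rational(1, 26), Pow(13, Rational(1, 2))))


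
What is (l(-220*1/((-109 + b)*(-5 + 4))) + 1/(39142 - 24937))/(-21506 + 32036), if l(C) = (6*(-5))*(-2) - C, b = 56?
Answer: 48297053/7927668450 ≈ 0.0060922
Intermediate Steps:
l(C) = 60 - C (l(C) = -30*(-2) - C = 60 - C)
(l(-220*1/((-109 + b)*(-5 + 4))) + 1/(39142 - 24937))/(-21506 + 32036) = ((60 - (-220)/((-109 + 56)*(-5 + 4))) + 1/(39142 - 24937))/(-21506 + 32036) = ((60 - (-220)/((-53*(-1)))) + 1/14205)/10530 = ((60 - (-220)/53) + 1/14205)*(1/10530) = ((60 - 1*(-220/53)) + 1/14205)*(1/10530) = ((60 + 220/53) + 1/14205)*(1/10530) = (3400/53 + 1/14205)*(1/10530) = (48297053/752865)*(1/10530) = 48297053/7927668450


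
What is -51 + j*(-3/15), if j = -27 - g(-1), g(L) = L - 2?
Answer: -231/5 ≈ -46.200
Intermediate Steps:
g(L) = -2 + L
j = -24 (j = -27 - (-2 - 1) = -27 - 1*(-3) = -27 + 3 = -24)
-51 + j*(-3/15) = -51 - (-72)/15 = -51 - 24*(-⅕) = -51 + 24/5 = -231/5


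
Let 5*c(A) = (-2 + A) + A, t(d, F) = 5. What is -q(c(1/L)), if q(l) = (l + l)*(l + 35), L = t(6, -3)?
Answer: 13872/625 ≈ 22.195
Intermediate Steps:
L = 5
c(A) = -⅖ + 2*A/5 (c(A) = ((-2 + A) + A)/5 = (-2 + 2*A)/5 = -⅖ + 2*A/5)
q(l) = 2*l*(35 + l) (q(l) = (2*l)*(35 + l) = 2*l*(35 + l))
-q(c(1/L)) = -2*(-⅖ + (⅖)/5)*(35 + (-⅖ + (⅖)/5)) = -2*(-⅖ + (⅖)*(⅕))*(35 + (-⅖ + (⅖)*(⅕))) = -2*(-⅖ + 2/25)*(35 + (-⅖ + 2/25)) = -2*(-8)*(35 - 8/25)/25 = -2*(-8)*867/(25*25) = -1*(-13872/625) = 13872/625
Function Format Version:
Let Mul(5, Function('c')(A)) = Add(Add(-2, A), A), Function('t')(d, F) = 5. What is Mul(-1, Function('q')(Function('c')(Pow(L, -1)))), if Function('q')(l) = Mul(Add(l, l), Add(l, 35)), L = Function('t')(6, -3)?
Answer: Rational(13872, 625) ≈ 22.195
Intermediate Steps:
L = 5
Function('c')(A) = Add(Rational(-2, 5), Mul(Rational(2, 5), A)) (Function('c')(A) = Mul(Rational(1, 5), Add(Add(-2, A), A)) = Mul(Rational(1, 5), Add(-2, Mul(2, A))) = Add(Rational(-2, 5), Mul(Rational(2, 5), A)))
Function('q')(l) = Mul(2, l, Add(35, l)) (Function('q')(l) = Mul(Mul(2, l), Add(35, l)) = Mul(2, l, Add(35, l)))
Mul(-1, Function('q')(Function('c')(Pow(L, -1)))) = Mul(-1, Mul(2, Add(Rational(-2, 5), Mul(Rational(2, 5), Pow(5, -1))), Add(35, Add(Rational(-2, 5), Mul(Rational(2, 5), Pow(5, -1)))))) = Mul(-1, Mul(2, Add(Rational(-2, 5), Mul(Rational(2, 5), Rational(1, 5))), Add(35, Add(Rational(-2, 5), Mul(Rational(2, 5), Rational(1, 5)))))) = Mul(-1, Mul(2, Add(Rational(-2, 5), Rational(2, 25)), Add(35, Add(Rational(-2, 5), Rational(2, 25))))) = Mul(-1, Mul(2, Rational(-8, 25), Add(35, Rational(-8, 25)))) = Mul(-1, Mul(2, Rational(-8, 25), Rational(867, 25))) = Mul(-1, Rational(-13872, 625)) = Rational(13872, 625)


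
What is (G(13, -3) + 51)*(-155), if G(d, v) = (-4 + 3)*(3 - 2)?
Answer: -7750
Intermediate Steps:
G(d, v) = -1 (G(d, v) = -1*1 = -1)
(G(13, -3) + 51)*(-155) = (-1 + 51)*(-155) = 50*(-155) = -7750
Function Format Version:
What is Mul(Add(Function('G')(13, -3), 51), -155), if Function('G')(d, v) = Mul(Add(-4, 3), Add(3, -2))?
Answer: -7750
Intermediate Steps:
Function('G')(d, v) = -1 (Function('G')(d, v) = Mul(-1, 1) = -1)
Mul(Add(Function('G')(13, -3), 51), -155) = Mul(Add(-1, 51), -155) = Mul(50, -155) = -7750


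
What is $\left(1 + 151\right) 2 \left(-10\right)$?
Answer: $-3040$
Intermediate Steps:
$\left(1 + 151\right) 2 \left(-10\right) = 152 \left(-20\right) = -3040$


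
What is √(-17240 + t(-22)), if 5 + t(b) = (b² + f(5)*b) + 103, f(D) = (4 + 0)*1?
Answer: I*√16746 ≈ 129.41*I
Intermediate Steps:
f(D) = 4 (f(D) = 4*1 = 4)
t(b) = 98 + b² + 4*b (t(b) = -5 + ((b² + 4*b) + 103) = -5 + (103 + b² + 4*b) = 98 + b² + 4*b)
√(-17240 + t(-22)) = √(-17240 + (98 + (-22)² + 4*(-22))) = √(-17240 + (98 + 484 - 88)) = √(-17240 + 494) = √(-16746) = I*√16746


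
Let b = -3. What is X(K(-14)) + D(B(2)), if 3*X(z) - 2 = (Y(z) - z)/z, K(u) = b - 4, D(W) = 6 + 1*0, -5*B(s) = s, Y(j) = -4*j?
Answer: 5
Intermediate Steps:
B(s) = -s/5
D(W) = 6 (D(W) = 6 + 0 = 6)
K(u) = -7 (K(u) = -3 - 4 = -7)
X(z) = -1 (X(z) = ⅔ + ((-4*z - z)/z)/3 = ⅔ + ((-5*z)/z)/3 = ⅔ + (⅓)*(-5) = ⅔ - 5/3 = -1)
X(K(-14)) + D(B(2)) = -1 + 6 = 5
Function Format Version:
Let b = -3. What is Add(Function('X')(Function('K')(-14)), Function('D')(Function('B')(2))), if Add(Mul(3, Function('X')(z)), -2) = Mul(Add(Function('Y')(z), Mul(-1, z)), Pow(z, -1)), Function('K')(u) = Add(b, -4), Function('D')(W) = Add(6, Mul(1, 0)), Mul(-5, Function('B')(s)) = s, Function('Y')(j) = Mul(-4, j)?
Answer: 5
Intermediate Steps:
Function('B')(s) = Mul(Rational(-1, 5), s)
Function('D')(W) = 6 (Function('D')(W) = Add(6, 0) = 6)
Function('K')(u) = -7 (Function('K')(u) = Add(-3, -4) = -7)
Function('X')(z) = -1 (Function('X')(z) = Add(Rational(2, 3), Mul(Rational(1, 3), Mul(Add(Mul(-4, z), Mul(-1, z)), Pow(z, -1)))) = Add(Rational(2, 3), Mul(Rational(1, 3), Mul(Mul(-5, z), Pow(z, -1)))) = Add(Rational(2, 3), Mul(Rational(1, 3), -5)) = Add(Rational(2, 3), Rational(-5, 3)) = -1)
Add(Function('X')(Function('K')(-14)), Function('D')(Function('B')(2))) = Add(-1, 6) = 5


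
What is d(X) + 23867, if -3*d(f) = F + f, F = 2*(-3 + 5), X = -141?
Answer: 71738/3 ≈ 23913.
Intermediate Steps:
F = 4 (F = 2*2 = 4)
d(f) = -4/3 - f/3 (d(f) = -(4 + f)/3 = -4/3 - f/3)
d(X) + 23867 = (-4/3 - ⅓*(-141)) + 23867 = (-4/3 + 47) + 23867 = 137/3 + 23867 = 71738/3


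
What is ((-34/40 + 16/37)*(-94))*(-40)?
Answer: -58092/37 ≈ -1570.1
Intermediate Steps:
((-34/40 + 16/37)*(-94))*(-40) = ((-34*1/40 + 16*(1/37))*(-94))*(-40) = ((-17/20 + 16/37)*(-94))*(-40) = -309/740*(-94)*(-40) = (14523/370)*(-40) = -58092/37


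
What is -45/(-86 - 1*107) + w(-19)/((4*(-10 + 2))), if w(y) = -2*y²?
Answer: 70393/3088 ≈ 22.796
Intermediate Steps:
-45/(-86 - 1*107) + w(-19)/((4*(-10 + 2))) = -45/(-86 - 1*107) + (-2*(-19)²)/((4*(-10 + 2))) = -45/(-86 - 107) + (-2*361)/((4*(-8))) = -45/(-193) - 722/(-32) = -45*(-1/193) - 722*(-1/32) = 45/193 + 361/16 = 70393/3088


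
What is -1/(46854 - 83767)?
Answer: 1/36913 ≈ 2.7091e-5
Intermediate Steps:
-1/(46854 - 83767) = -1/(-36913) = -1*(-1/36913) = 1/36913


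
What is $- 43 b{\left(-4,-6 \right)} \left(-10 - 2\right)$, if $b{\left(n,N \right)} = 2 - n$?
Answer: $3096$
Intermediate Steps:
$- 43 b{\left(-4,-6 \right)} \left(-10 - 2\right) = - 43 \left(2 - -4\right) \left(-10 - 2\right) = - 43 \left(2 + 4\right) \left(-10 - 2\right) = \left(-43\right) 6 \left(-12\right) = \left(-258\right) \left(-12\right) = 3096$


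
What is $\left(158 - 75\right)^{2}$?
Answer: $6889$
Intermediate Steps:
$\left(158 - 75\right)^{2} = 83^{2} = 6889$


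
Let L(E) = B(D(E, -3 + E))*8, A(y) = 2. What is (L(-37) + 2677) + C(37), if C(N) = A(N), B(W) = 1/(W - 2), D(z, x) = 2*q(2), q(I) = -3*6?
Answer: 50897/19 ≈ 2678.8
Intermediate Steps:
q(I) = -18
D(z, x) = -36 (D(z, x) = 2*(-18) = -36)
B(W) = 1/(-2 + W)
L(E) = -4/19 (L(E) = 8/(-2 - 36) = 8/(-38) = -1/38*8 = -4/19)
C(N) = 2
(L(-37) + 2677) + C(37) = (-4/19 + 2677) + 2 = 50859/19 + 2 = 50897/19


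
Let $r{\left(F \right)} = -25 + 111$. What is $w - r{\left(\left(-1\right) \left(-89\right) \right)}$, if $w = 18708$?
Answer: $18622$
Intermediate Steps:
$r{\left(F \right)} = 86$
$w - r{\left(\left(-1\right) \left(-89\right) \right)} = 18708 - 86 = 18622$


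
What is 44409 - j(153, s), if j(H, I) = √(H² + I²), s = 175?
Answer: 44409 - √54034 ≈ 44177.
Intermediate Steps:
44409 - j(153, s) = 44409 - √(153² + 175²) = 44409 - √(23409 + 30625) = 44409 - √54034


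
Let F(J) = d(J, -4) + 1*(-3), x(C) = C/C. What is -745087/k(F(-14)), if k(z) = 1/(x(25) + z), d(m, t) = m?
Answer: 11921392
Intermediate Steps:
x(C) = 1
F(J) = -3 + J (F(J) = J + 1*(-3) = J - 3 = -3 + J)
k(z) = 1/(1 + z)
-745087/k(F(-14)) = -745087/(1/(1 + (-3 - 14))) = -745087/(1/(1 - 17)) = -745087/(1/(-16)) = -745087/(-1/16) = -745087*(-16) = 11921392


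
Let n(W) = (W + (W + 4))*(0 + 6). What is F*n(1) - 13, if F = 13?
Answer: 455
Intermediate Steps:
n(W) = 24 + 12*W (n(W) = (W + (4 + W))*6 = (4 + 2*W)*6 = 24 + 12*W)
F*n(1) - 13 = 13*(24 + 12*1) - 13 = 13*(24 + 12) - 13 = 13*36 - 13 = 468 - 13 = 455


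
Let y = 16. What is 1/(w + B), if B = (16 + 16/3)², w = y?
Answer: 9/4240 ≈ 0.0021226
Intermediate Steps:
w = 16
B = 4096/9 (B = (16 + 16*(⅓))² = (16 + 16/3)² = (64/3)² = 4096/9 ≈ 455.11)
1/(w + B) = 1/(16 + 4096/9) = 1/(4240/9) = 9/4240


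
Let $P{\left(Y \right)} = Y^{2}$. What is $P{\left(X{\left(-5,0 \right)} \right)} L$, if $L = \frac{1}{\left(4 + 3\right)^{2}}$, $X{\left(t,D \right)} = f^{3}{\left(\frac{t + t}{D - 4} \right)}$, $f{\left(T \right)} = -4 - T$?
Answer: $\frac{4826809}{3136} \approx 1539.2$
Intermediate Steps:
$X{\left(t,D \right)} = \left(-4 - \frac{2 t}{-4 + D}\right)^{3}$ ($X{\left(t,D \right)} = \left(-4 - \frac{t + t}{D - 4}\right)^{3} = \left(-4 - \frac{2 t}{-4 + D}\right)^{3}$)
$L = \frac{1}{49}$ ($L = \frac{1}{7^{2}} = \frac{1}{49} \approx 0.020408$)
$P{\left(X{\left(-5,0 \right)} \right)} L = \left(- \frac{8 \left(-8 - 5 + 2 \cdot 0\right)^{3}}{\left(-4 + 0\right)^{3}}\right)^{2} \cdot \frac{1}{49} = \left(- \frac{8 \left(-8 - 5 + 0\right)^{3}}{-64}\right)^{2} \cdot \frac{1}{49} = \left(\left(-8\right) \left(- \frac{1}{64}\right) \left(-13\right)^{3}\right)^{2} \cdot \frac{1}{49} = \left(\left(-8\right) \left(- \frac{1}{64}\right) \left(-2197\right)\right)^{2} \cdot \frac{1}{49} = \left(- \frac{2197}{8}\right)^{2} \cdot \frac{1}{49} = \frac{4826809}{64} \cdot \frac{1}{49} = \frac{4826809}{3136}$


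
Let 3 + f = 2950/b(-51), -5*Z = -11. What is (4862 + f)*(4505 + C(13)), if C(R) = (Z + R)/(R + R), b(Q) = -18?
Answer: 4125072976/195 ≈ 2.1154e+7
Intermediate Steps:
Z = 11/5 (Z = -⅕*(-11) = 11/5 ≈ 2.2000)
f = -1502/9 (f = -3 + 2950/(-18) = -3 + 2950*(-1/18) = -3 - 1475/9 = -1502/9 ≈ -166.89)
C(R) = (11/5 + R)/(2*R) (C(R) = (11/5 + R)/(R + R) = (11/5 + R)/((2*R)) = (11/5 + R)*(1/(2*R)) = (11/5 + R)/(2*R))
(4862 + f)*(4505 + C(13)) = (4862 - 1502/9)*(4505 + (⅒)*(11 + 5*13)/13) = 42256*(4505 + (⅒)*(1/13)*(11 + 65))/9 = 42256*(4505 + (⅒)*(1/13)*76)/9 = 42256*(4505 + 38/65)/9 = (42256/9)*(292863/65) = 4125072976/195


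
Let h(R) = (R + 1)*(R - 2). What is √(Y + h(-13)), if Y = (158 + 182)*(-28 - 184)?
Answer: 10*I*√719 ≈ 268.14*I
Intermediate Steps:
h(R) = (1 + R)*(-2 + R)
Y = -72080 (Y = 340*(-212) = -72080)
√(Y + h(-13)) = √(-72080 + (-2 + (-13)² - 1*(-13))) = √(-72080 + (-2 + 169 + 13)) = √(-72080 + 180) = √(-71900) = 10*I*√719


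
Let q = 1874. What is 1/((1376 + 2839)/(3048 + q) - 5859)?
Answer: -4922/28833783 ≈ -0.00017070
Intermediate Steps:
1/((1376 + 2839)/(3048 + q) - 5859) = 1/((1376 + 2839)/(3048 + 1874) - 5859) = 1/(4215/4922 - 5859) = 1/(-28833783/4922) = -4922/28833783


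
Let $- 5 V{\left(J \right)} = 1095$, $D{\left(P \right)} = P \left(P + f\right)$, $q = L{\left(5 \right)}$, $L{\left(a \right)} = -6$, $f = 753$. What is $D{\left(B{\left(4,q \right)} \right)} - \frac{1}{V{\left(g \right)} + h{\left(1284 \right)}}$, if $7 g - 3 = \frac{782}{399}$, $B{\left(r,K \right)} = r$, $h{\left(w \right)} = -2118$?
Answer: $\frac{7076437}{2337} \approx 3028.0$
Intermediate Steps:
$q = -6$
$D{\left(P \right)} = P \left(753 + P\right)$ ($D{\left(P \right)} = P \left(P + 753\right) = P \left(753 + P\right)$)
$g = \frac{1979}{2793}$ ($g = \frac{3}{7} + \frac{782 \cdot \frac{1}{399}}{7} = \frac{3}{7} + \frac{1}{7} \cdot \frac{782}{399} = \frac{3}{7} + \frac{782}{2793} = \frac{1979}{2793} \approx 0.70856$)
$V{\left(J \right)} = -219$ ($V{\left(J \right)} = \left(- \frac{1}{5}\right) 1095 = -219$)
$D{\left(B{\left(4,q \right)} \right)} - \frac{1}{V{\left(g \right)} + h{\left(1284 \right)}} = 4 \left(753 + 4\right) - \frac{1}{-219 - 2118} = 4 \cdot 757 - \frac{1}{-2337} = 3028 - - \frac{1}{2337} = 3028 + \frac{1}{2337} = \frac{7076437}{2337}$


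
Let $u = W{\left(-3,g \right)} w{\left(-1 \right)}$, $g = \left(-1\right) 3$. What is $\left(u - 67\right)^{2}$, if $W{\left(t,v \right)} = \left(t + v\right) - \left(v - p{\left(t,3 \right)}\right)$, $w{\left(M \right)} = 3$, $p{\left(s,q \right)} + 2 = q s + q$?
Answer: $10000$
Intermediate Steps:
$p{\left(s,q \right)} = -2 + q + q s$ ($p{\left(s,q \right)} = -2 + \left(q s + q\right) = -2 + \left(q + q s\right) = -2 + q + q s$)
$g = -3$
$W{\left(t,v \right)} = 1 + 4 t$ ($W{\left(t,v \right)} = \left(t + v\right) - \left(-1 + v - 3 t\right) = \left(t + v\right) + \left(1 - v + 3 t\right) = 1 + 4 t$)
$u = -33$ ($u = \left(1 + 4 \left(-3\right)\right) 3 = \left(1 - 12\right) 3 = \left(-11\right) 3 = -33$)
$\left(u - 67\right)^{2} = \left(-33 - 67\right)^{2} = \left(-100\right)^{2} = 10000$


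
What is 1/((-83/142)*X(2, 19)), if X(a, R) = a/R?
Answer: -1349/83 ≈ -16.253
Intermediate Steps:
1/((-83/142)*X(2, 19)) = 1/((-83/142)*(2/19)) = 1/((-83*1/142)*(2*(1/19))) = 1/(-83/142*2/19) = 1/(-83/1349) = -1349/83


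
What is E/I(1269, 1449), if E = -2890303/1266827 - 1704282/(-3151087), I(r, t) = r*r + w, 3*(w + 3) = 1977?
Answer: -6948565756147/6430989910514385133 ≈ -1.0805e-6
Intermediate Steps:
w = 656 (w = -3 + (1/3)*1977 = -3 + 659 = 656)
I(r, t) = 656 + r**2 (I(r, t) = r*r + 656 = r**2 + 656 = 656 + r**2)
E = -6948565756147/3991882090949 (E = -2890303*1/1266827 - 1704282*(-1/3151087) = -2890303/1266827 + 1704282/3151087 = -6948565756147/3991882090949 ≈ -1.7407)
E/I(1269, 1449) = -6948565756147/(3991882090949*(656 + 1269**2)) = -6948565756147/(3991882090949*(656 + 1610361)) = -6948565756147/3991882090949/1611017 = -6948565756147/3991882090949*1/1611017 = -6948565756147/6430989910514385133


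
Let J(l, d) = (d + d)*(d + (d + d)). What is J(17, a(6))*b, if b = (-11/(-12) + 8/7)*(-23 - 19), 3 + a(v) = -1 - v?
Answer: -51900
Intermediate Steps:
a(v) = -4 - v (a(v) = -3 + (-1 - v) = -4 - v)
J(l, d) = 6*d**2 (J(l, d) = (2*d)*(d + 2*d) = (2*d)*(3*d) = 6*d**2)
b = -173/2 (b = (-11*(-1/12) + 8*(1/7))*(-42) = (11/12 + 8/7)*(-42) = (173/84)*(-42) = -173/2 ≈ -86.500)
J(17, a(6))*b = (6*(-4 - 1*6)**2)*(-173/2) = (6*(-4 - 6)**2)*(-173/2) = (6*(-10)**2)*(-173/2) = (6*100)*(-173/2) = 600*(-173/2) = -51900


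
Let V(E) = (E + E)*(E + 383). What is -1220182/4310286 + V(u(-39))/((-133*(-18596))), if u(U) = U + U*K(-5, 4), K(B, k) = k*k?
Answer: -25312751941/190365936333 ≈ -0.13297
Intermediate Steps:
K(B, k) = k**2
u(U) = 17*U (u(U) = U + U*4**2 = U + U*16 = U + 16*U = 17*U)
V(E) = 2*E*(383 + E) (V(E) = (2*E)*(383 + E) = 2*E*(383 + E))
-1220182/4310286 + V(u(-39))/((-133*(-18596))) = -1220182/4310286 + (2*(17*(-39))*(383 + 17*(-39)))/((-133*(-18596))) = -1220182*1/4310286 + (2*(-663)*(383 - 663))/2473268 = -610091/2155143 + (2*(-663)*(-280))*(1/2473268) = -610091/2155143 + 371280*(1/2473268) = -610091/2155143 + 13260/88331 = -25312751941/190365936333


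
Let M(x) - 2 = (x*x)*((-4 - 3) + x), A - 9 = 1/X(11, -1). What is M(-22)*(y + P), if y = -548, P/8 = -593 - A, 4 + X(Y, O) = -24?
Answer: 526920564/7 ≈ 7.5274e+7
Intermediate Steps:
X(Y, O) = -28 (X(Y, O) = -4 - 24 = -28)
A = 251/28 (A = 9 + 1/(-28) = 9 - 1/28 = 251/28 ≈ 8.9643)
P = -33710/7 (P = 8*(-593 - 1*251/28) = 8*(-593 - 251/28) = 8*(-16855/28) = -33710/7 ≈ -4815.7)
M(x) = 2 + x²*(-7 + x) (M(x) = 2 + (x*x)*((-4 - 3) + x) = 2 + x²*(-7 + x))
M(-22)*(y + P) = (2 + (-22)³ - 7*(-22)²)*(-548 - 33710/7) = (2 - 10648 - 7*484)*(-37546/7) = (2 - 10648 - 3388)*(-37546/7) = -14034*(-37546/7) = 526920564/7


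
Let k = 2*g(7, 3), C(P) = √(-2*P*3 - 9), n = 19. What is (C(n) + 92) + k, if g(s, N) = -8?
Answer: 76 + I*√123 ≈ 76.0 + 11.091*I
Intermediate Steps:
C(P) = √(-9 - 6*P) (C(P) = √(-6*P - 9) = √(-9 - 6*P))
k = -16 (k = 2*(-8) = -16)
(C(n) + 92) + k = (√(-9 - 6*19) + 92) - 16 = (√(-9 - 114) + 92) - 16 = (√(-123) + 92) - 16 = (I*√123 + 92) - 16 = (92 + I*√123) - 16 = 76 + I*√123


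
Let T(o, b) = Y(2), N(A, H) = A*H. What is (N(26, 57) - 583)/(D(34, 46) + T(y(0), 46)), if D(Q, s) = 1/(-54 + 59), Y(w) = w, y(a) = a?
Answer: 4495/11 ≈ 408.64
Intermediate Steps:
D(Q, s) = ⅕ (D(Q, s) = 1/5 = ⅕)
T(o, b) = 2
(N(26, 57) - 583)/(D(34, 46) + T(y(0), 46)) = (26*57 - 583)/(⅕ + 2) = (1482 - 583)/(11/5) = 899*(5/11) = 4495/11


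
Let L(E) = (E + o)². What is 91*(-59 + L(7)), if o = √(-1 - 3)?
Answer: -1274 + 2548*I ≈ -1274.0 + 2548.0*I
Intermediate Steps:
o = 2*I (o = √(-4) = 2*I ≈ 2.0*I)
L(E) = (E + 2*I)²
91*(-59 + L(7)) = 91*(-59 + (7 + 2*I)²) = -5369 + 91*(7 + 2*I)²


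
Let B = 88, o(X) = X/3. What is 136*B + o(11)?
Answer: 35915/3 ≈ 11972.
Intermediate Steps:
o(X) = X/3 (o(X) = X*(⅓) = X/3)
136*B + o(11) = 136*88 + (⅓)*11 = 11968 + 11/3 = 35915/3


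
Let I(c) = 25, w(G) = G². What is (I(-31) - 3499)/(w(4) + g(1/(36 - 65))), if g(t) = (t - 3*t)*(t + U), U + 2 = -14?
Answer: -1460817/6263 ≈ -233.25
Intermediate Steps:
U = -16 (U = -2 - 14 = -16)
g(t) = -2*t*(-16 + t) (g(t) = (t - 3*t)*(t - 16) = (-2*t)*(-16 + t) = -2*t*(-16 + t))
(I(-31) - 3499)/(w(4) + g(1/(36 - 65))) = (25 - 3499)/(4² + 2*(16 - 1/(36 - 65))/(36 - 65)) = -3474/(16 + 2*(16 - 1/(-29))/(-29)) = -3474/(16 + 2*(-1/29)*(16 - 1*(-1/29))) = -3474/(16 + 2*(-1/29)*(16 + 1/29)) = -3474/(16 + 2*(-1/29)*(465/29)) = -3474/(16 - 930/841) = -3474/12526/841 = -3474*841/12526 = -1460817/6263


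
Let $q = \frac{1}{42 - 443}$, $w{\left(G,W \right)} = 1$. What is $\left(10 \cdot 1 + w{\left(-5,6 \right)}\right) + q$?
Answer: $\frac{4410}{401} \approx 10.998$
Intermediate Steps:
$q = - \frac{1}{401}$ ($q = \frac{1}{-401} = - \frac{1}{401} \approx -0.0024938$)
$\left(10 \cdot 1 + w{\left(-5,6 \right)}\right) + q = \left(10 \cdot 1 + 1\right) - \frac{1}{401} = \left(10 + 1\right) - \frac{1}{401} = 11 - \frac{1}{401} = \frac{4410}{401}$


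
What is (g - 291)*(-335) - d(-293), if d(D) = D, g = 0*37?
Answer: 97778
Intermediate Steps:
g = 0
(g - 291)*(-335) - d(-293) = (0 - 291)*(-335) - 1*(-293) = -291*(-335) + 293 = 97485 + 293 = 97778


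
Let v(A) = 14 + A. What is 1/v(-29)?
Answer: -1/15 ≈ -0.066667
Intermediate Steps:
1/v(-29) = 1/(14 - 29) = 1/(-15) = -1/15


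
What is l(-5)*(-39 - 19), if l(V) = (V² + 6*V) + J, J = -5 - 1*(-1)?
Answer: 522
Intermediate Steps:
J = -4 (J = -5 + 1 = -4)
l(V) = -4 + V² + 6*V (l(V) = (V² + 6*V) - 4 = -4 + V² + 6*V)
l(-5)*(-39 - 19) = (-4 + (-5)² + 6*(-5))*(-39 - 19) = (-4 + 25 - 30)*(-58) = -9*(-58) = 522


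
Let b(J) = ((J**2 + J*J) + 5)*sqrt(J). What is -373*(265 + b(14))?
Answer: -98845 - 148081*sqrt(14) ≈ -6.5291e+5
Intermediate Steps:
b(J) = sqrt(J)*(5 + 2*J**2) (b(J) = ((J**2 + J**2) + 5)*sqrt(J) = (2*J**2 + 5)*sqrt(J) = (5 + 2*J**2)*sqrt(J) = sqrt(J)*(5 + 2*J**2))
-373*(265 + b(14)) = -373*(265 + sqrt(14)*(5 + 2*14**2)) = -373*(265 + sqrt(14)*(5 + 2*196)) = -373*(265 + sqrt(14)*(5 + 392)) = -373*(265 + sqrt(14)*397) = -373*(265 + 397*sqrt(14)) = -98845 - 148081*sqrt(14)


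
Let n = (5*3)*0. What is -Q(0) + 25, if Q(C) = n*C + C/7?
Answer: 25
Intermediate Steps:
n = 0 (n = 15*0 = 0)
Q(C) = C/7 (Q(C) = 0*C + C/7 = 0 + C*(⅐) = 0 + C/7 = C/7)
-Q(0) + 25 = -0/7 + 25 = -1*0 + 25 = 0 + 25 = 25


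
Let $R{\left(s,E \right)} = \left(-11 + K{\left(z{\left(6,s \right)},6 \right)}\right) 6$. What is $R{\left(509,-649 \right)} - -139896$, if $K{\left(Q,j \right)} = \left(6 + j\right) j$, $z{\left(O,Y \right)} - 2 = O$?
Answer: $140262$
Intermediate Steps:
$z{\left(O,Y \right)} = 2 + O$
$K{\left(Q,j \right)} = j \left(6 + j\right)$
$R{\left(s,E \right)} = 366$ ($R{\left(s,E \right)} = \left(-11 + 6 \left(6 + 6\right)\right) 6 = \left(-11 + 6 \cdot 12\right) 6 = \left(-11 + 72\right) 6 = 61 \cdot 6 = 366$)
$R{\left(509,-649 \right)} - -139896 = 366 - -139896 = 366 + 139896 = 140262$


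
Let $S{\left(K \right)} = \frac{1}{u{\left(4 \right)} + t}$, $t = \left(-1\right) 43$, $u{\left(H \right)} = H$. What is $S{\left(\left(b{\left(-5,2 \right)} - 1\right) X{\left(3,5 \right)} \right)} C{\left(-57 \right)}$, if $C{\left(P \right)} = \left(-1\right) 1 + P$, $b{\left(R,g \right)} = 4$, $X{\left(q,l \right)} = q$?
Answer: $\frac{58}{39} \approx 1.4872$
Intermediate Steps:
$t = -43$
$C{\left(P \right)} = -1 + P$
$S{\left(K \right)} = - \frac{1}{39}$ ($S{\left(K \right)} = \frac{1}{4 - 43} = \frac{1}{-39} = - \frac{1}{39}$)
$S{\left(\left(b{\left(-5,2 \right)} - 1\right) X{\left(3,5 \right)} \right)} C{\left(-57 \right)} = - \frac{-1 - 57}{39} = \left(- \frac{1}{39}\right) \left(-58\right) = \frac{58}{39}$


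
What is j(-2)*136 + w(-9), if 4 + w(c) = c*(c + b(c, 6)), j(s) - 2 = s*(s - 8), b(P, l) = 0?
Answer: 3069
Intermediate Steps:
j(s) = 2 + s*(-8 + s) (j(s) = 2 + s*(s - 8) = 2 + s*(-8 + s))
w(c) = -4 + c² (w(c) = -4 + c*(c + 0) = -4 + c*c = -4 + c²)
j(-2)*136 + w(-9) = (2 + (-2)² - 8*(-2))*136 + (-4 + (-9)²) = (2 + 4 + 16)*136 + (-4 + 81) = 22*136 + 77 = 2992 + 77 = 3069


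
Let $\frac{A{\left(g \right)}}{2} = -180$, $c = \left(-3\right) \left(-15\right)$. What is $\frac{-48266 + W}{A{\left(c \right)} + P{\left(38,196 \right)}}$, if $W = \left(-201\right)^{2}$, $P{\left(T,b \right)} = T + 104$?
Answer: $\frac{7865}{218} \approx 36.078$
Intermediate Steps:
$c = 45$
$A{\left(g \right)} = -360$ ($A{\left(g \right)} = 2 \left(-180\right) = -360$)
$P{\left(T,b \right)} = 104 + T$
$W = 40401$
$\frac{-48266 + W}{A{\left(c \right)} + P{\left(38,196 \right)}} = \frac{-48266 + 40401}{-360 + \left(104 + 38\right)} = - \frac{7865}{-360 + 142} = - \frac{7865}{-218} = \left(-7865\right) \left(- \frac{1}{218}\right) = \frac{7865}{218}$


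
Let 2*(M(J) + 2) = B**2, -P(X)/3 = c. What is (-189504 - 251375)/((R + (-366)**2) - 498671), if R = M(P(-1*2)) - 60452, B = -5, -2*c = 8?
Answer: 881758/850313 ≈ 1.0370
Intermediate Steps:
c = -4 (c = -1/2*8 = -4)
P(X) = 12 (P(X) = -3*(-4) = 12)
M(J) = 21/2 (M(J) = -2 + (1/2)*(-5)**2 = -2 + (1/2)*25 = -2 + 25/2 = 21/2)
R = -120883/2 (R = 21/2 - 60452 = -120883/2 ≈ -60442.)
(-189504 - 251375)/((R + (-366)**2) - 498671) = (-189504 - 251375)/((-120883/2 + (-366)**2) - 498671) = -440879/((-120883/2 + 133956) - 498671) = -440879/(147029/2 - 498671) = -440879/(-850313/2) = -440879*(-2/850313) = 881758/850313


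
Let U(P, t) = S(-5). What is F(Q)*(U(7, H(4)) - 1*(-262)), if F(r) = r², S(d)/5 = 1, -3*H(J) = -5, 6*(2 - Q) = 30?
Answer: 2403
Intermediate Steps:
Q = -3 (Q = 2 - ⅙*30 = 2 - 5 = -3)
H(J) = 5/3 (H(J) = -⅓*(-5) = 5/3)
S(d) = 5 (S(d) = 5*1 = 5)
U(P, t) = 5
F(Q)*(U(7, H(4)) - 1*(-262)) = (-3)²*(5 - 1*(-262)) = 9*(5 + 262) = 9*267 = 2403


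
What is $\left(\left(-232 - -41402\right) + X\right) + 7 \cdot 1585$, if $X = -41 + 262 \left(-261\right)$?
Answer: $-16158$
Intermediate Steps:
$X = -68423$ ($X = -41 - 68382 = -68423$)
$\left(\left(-232 - -41402\right) + X\right) + 7 \cdot 1585 = \left(\left(-232 - -41402\right) - 68423\right) + 7 \cdot 1585 = \left(\left(-232 + 41402\right) - 68423\right) + 11095 = \left(41170 - 68423\right) + 11095 = -27253 + 11095 = -16158$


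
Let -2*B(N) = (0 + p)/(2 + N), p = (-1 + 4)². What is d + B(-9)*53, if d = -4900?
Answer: -68123/14 ≈ -4865.9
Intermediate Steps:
p = 9 (p = 3² = 9)
B(N) = -9/(2*(2 + N)) (B(N) = -(0 + 9)/(2*(2 + N)) = -9/(2*(2 + N)))
d + B(-9)*53 = -4900 - 9/(4 + 2*(-9))*53 = -4900 - 9/(4 - 18)*53 = -4900 - 9/(-14)*53 = -4900 - 9*(-1/14)*53 = -4900 + (9/14)*53 = -4900 + 477/14 = -68123/14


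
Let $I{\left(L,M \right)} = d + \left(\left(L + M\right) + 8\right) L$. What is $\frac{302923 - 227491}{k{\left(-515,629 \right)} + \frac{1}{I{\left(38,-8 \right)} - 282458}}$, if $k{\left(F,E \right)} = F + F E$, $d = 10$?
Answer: $- \frac{21196693728}{91171747801} \approx -0.23249$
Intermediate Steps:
$I{\left(L,M \right)} = 10 + L \left(8 + L + M\right)$ ($I{\left(L,M \right)} = 10 + \left(\left(L + M\right) + 8\right) L = 10 + \left(8 + L + M\right) L = 10 + L \left(8 + L + M\right)$)
$k{\left(F,E \right)} = F + E F$
$\frac{302923 - 227491}{k{\left(-515,629 \right)} + \frac{1}{I{\left(38,-8 \right)} - 282458}} = \frac{302923 - 227491}{- 515 \left(1 + 629\right) + \frac{1}{\left(10 + 38^{2} + 8 \cdot 38 + 38 \left(-8\right)\right) - 282458}} = \frac{75432}{\left(-515\right) 630 + \frac{1}{\left(10 + 1444 + 304 - 304\right) - 282458}} = \frac{75432}{-324450 + \frac{1}{1454 - 282458}} = \frac{75432}{-324450 + \frac{1}{-281004}} = \frac{75432}{-324450 - \frac{1}{281004}} = \frac{75432}{- \frac{91171747801}{281004}} = 75432 \left(- \frac{281004}{91171747801}\right) = - \frac{21196693728}{91171747801}$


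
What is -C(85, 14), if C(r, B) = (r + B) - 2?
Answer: -97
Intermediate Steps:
C(r, B) = -2 + B + r (C(r, B) = (B + r) - 2 = -2 + B + r)
-C(85, 14) = -(-2 + 14 + 85) = -1*97 = -97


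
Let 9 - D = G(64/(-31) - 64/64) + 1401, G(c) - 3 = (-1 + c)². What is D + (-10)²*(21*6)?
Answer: 10752129/961 ≈ 11188.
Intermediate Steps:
G(c) = 3 + (-1 + c)²
D = -1356471/961 (D = 9 - ((3 + (-1 + (64/(-31) - 64/64))²) + 1401) = 9 - ((3 + (-1 + (64*(-1/31) - 64*1/64))²) + 1401) = 9 - ((3 + (-1 + (-64/31 - 1))²) + 1401) = 9 - ((3 + (-1 - 95/31)²) + 1401) = 9 - ((3 + (-126/31)²) + 1401) = 9 - ((3 + 15876/961) + 1401) = 9 - (18759/961 + 1401) = 9 - 1*1365120/961 = 9 - 1365120/961 = -1356471/961 ≈ -1411.5)
D + (-10)²*(21*6) = -1356471/961 + (-10)²*(21*6) = -1356471/961 + 100*126 = -1356471/961 + 12600 = 10752129/961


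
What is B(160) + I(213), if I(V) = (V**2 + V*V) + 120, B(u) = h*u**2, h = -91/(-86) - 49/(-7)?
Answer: 12777294/43 ≈ 2.9715e+5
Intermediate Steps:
h = 693/86 (h = -91*(-1/86) - 49*(-1/7) = 91/86 + 7 = 693/86 ≈ 8.0581)
B(u) = 693*u**2/86
I(V) = 120 + 2*V**2 (I(V) = (V**2 + V**2) + 120 = 2*V**2 + 120 = 120 + 2*V**2)
B(160) + I(213) = (693/86)*160**2 + (120 + 2*213**2) = (693/86)*25600 + (120 + 2*45369) = 8870400/43 + (120 + 90738) = 8870400/43 + 90858 = 12777294/43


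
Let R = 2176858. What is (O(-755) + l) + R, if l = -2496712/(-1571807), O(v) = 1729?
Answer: 3424320793421/1571807 ≈ 2.1786e+6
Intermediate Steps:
l = 2496712/1571807 (l = -2496712*(-1/1571807) = 2496712/1571807 ≈ 1.5884)
(O(-755) + l) + R = (1729 + 2496712/1571807) + 2176858 = 2720151015/1571807 + 2176858 = 3424320793421/1571807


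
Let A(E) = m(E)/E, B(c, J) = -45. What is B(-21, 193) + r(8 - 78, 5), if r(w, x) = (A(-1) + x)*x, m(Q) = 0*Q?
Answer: -20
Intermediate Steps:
m(Q) = 0
A(E) = 0 (A(E) = 0/E = 0)
r(w, x) = x² (r(w, x) = (0 + x)*x = x*x = x²)
B(-21, 193) + r(8 - 78, 5) = -45 + 5² = -45 + 25 = -20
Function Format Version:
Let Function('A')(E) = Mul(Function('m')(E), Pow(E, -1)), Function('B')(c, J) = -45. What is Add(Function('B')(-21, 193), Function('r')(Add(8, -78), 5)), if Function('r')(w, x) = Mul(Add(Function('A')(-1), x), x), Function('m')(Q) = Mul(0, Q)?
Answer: -20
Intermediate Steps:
Function('m')(Q) = 0
Function('A')(E) = 0 (Function('A')(E) = Mul(0, Pow(E, -1)) = 0)
Function('r')(w, x) = Pow(x, 2) (Function('r')(w, x) = Mul(Add(0, x), x) = Mul(x, x) = Pow(x, 2))
Add(Function('B')(-21, 193), Function('r')(Add(8, -78), 5)) = Add(-45, Pow(5, 2)) = Add(-45, 25) = -20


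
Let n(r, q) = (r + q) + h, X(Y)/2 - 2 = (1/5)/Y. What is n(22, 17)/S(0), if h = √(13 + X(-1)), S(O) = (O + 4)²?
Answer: 39/16 + √415/80 ≈ 2.6921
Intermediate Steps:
S(O) = (4 + O)²
X(Y) = 4 + 2/(5*Y) (X(Y) = 4 + 2*((1/5)/Y) = 4 + 2*((1*(⅕))/Y) = 4 + 2*(1/(5*Y)) = 4 + 2/(5*Y))
h = √415/5 (h = √(13 + (4 + (⅖)/(-1))) = √(13 + (4 + (⅖)*(-1))) = √(13 + (4 - ⅖)) = √(13 + 18/5) = √(83/5) = √415/5 ≈ 4.0743)
n(r, q) = q + r + √415/5 (n(r, q) = (r + q) + √415/5 = (q + r) + √415/5 = q + r + √415/5)
n(22, 17)/S(0) = (17 + 22 + √415/5)/((4 + 0)²) = (39 + √415/5)/(4²) = (39 + √415/5)/16 = (39 + √415/5)*(1/16) = 39/16 + √415/80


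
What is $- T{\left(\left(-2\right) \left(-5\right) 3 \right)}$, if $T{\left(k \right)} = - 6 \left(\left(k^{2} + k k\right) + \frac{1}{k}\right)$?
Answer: $\frac{54001}{5} \approx 10800.0$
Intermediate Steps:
$T{\left(k \right)} = - 12 k^{2} - \frac{6}{k}$ ($T{\left(k \right)} = - 6 \left(\left(k^{2} + k^{2}\right) + \frac{1}{k}\right) = - 6 \left(2 k^{2} + \frac{1}{k}\right) = - 6 \left(\frac{1}{k} + 2 k^{2}\right) = - 12 k^{2} - \frac{6}{k}$)
$- T{\left(\left(-2\right) \left(-5\right) 3 \right)} = - \frac{6 \left(-1 - 2 \left(\left(-2\right) \left(-5\right) 3\right)^{3}\right)}{\left(-2\right) \left(-5\right) 3} = - \frac{6 \left(-1 - 2 \left(10 \cdot 3\right)^{3}\right)}{10 \cdot 3} = - \frac{6 \left(-1 - 2 \cdot 30^{3}\right)}{30} = - \frac{6 \left(-1 - 54000\right)}{30} = - \frac{6 \left(-54001\right)}{30} = \left(-1\right) \left(- \frac{54001}{5}\right) = \frac{54001}{5}$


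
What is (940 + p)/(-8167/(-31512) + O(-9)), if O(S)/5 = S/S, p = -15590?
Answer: -461650800/165727 ≈ -2785.6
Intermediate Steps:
O(S) = 5 (O(S) = 5*(S/S) = 5*1 = 5)
(940 + p)/(-8167/(-31512) + O(-9)) = (940 - 15590)/(-8167/(-31512) + 5) = -14650/(-8167*(-1/31512) + 5) = -14650/(8167/31512 + 5) = -14650/165727/31512 = -14650*31512/165727 = -461650800/165727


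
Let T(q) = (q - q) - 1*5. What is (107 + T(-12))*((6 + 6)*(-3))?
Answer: -3672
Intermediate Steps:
T(q) = -5 (T(q) = 0 - 5 = -5)
(107 + T(-12))*((6 + 6)*(-3)) = (107 - 5)*((6 + 6)*(-3)) = 102*(12*(-3)) = 102*(-36) = -3672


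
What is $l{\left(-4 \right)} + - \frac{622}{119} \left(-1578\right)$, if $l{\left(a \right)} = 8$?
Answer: $\frac{982468}{119} \approx 8256.0$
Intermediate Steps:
$l{\left(-4 \right)} + - \frac{622}{119} \left(-1578\right) = 8 + - \frac{622}{119} \left(-1578\right) = 8 + \left(-622\right) \frac{1}{119} \left(-1578\right) = 8 - - \frac{981516}{119} = 8 + \frac{981516}{119} = \frac{982468}{119}$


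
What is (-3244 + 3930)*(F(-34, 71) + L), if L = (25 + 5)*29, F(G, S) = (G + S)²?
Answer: 1535954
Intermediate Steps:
L = 870 (L = 30*29 = 870)
(-3244 + 3930)*(F(-34, 71) + L) = (-3244 + 3930)*((-34 + 71)² + 870) = 686*(37² + 870) = 686*(1369 + 870) = 686*2239 = 1535954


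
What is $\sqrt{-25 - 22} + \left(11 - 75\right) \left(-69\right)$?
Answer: $4416 + i \sqrt{47} \approx 4416.0 + 6.8557 i$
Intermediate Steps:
$\sqrt{-25 - 22} + \left(11 - 75\right) \left(-69\right) = \sqrt{-47} + \left(11 - 75\right) \left(-69\right) = i \sqrt{47} - -4416 = i \sqrt{47} + 4416 = 4416 + i \sqrt{47}$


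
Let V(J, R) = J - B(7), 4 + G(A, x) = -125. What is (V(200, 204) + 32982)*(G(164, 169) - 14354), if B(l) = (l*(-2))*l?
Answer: -481994240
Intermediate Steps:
G(A, x) = -129 (G(A, x) = -4 - 125 = -129)
B(l) = -2*l² (B(l) = (-2*l)*l = -2*l²)
V(J, R) = 98 + J (V(J, R) = J - (-2)*7² = J - (-2)*49 = J - 1*(-98) = J + 98 = 98 + J)
(V(200, 204) + 32982)*(G(164, 169) - 14354) = ((98 + 200) + 32982)*(-129 - 14354) = (298 + 32982)*(-14483) = 33280*(-14483) = -481994240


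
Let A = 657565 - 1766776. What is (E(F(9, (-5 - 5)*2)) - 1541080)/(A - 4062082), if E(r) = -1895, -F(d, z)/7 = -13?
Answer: 1542975/5171293 ≈ 0.29837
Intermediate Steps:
F(d, z) = 91 (F(d, z) = -7*(-13) = 91)
A = -1109211
(E(F(9, (-5 - 5)*2)) - 1541080)/(A - 4062082) = (-1895 - 1541080)/(-1109211 - 4062082) = -1542975/(-5171293) = -1542975*(-1/5171293) = 1542975/5171293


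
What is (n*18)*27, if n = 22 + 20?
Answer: 20412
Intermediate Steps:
n = 42
(n*18)*27 = (42*18)*27 = 756*27 = 20412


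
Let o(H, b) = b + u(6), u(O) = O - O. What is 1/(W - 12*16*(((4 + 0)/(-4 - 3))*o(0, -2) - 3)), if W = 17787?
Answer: 7/127005 ≈ 5.5116e-5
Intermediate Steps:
u(O) = 0
o(H, b) = b (o(H, b) = b + 0 = b)
1/(W - 12*16*(((4 + 0)/(-4 - 3))*o(0, -2) - 3)) = 1/(17787 - 12*16*(((4 + 0)/(-4 - 3))*(-2) - 3)) = 1/(17787 - 192*((4/(-7))*(-2) - 3)) = 1/(17787 - 192*((4*(-1/7))*(-2) - 3)) = 1/(17787 - 192*(-4/7*(-2) - 3)) = 1/(17787 - 192*(8/7 - 3)) = 1/(17787 - 192*(-13)/7) = 1/(17787 - 1*(-2496/7)) = 1/(17787 + 2496/7) = 1/(127005/7) = 7/127005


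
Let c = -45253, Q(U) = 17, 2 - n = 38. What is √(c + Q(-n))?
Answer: 2*I*√11309 ≈ 212.69*I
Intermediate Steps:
n = -36 (n = 2 - 1*38 = 2 - 38 = -36)
√(c + Q(-n)) = √(-45253 + 17) = √(-45236) = 2*I*√11309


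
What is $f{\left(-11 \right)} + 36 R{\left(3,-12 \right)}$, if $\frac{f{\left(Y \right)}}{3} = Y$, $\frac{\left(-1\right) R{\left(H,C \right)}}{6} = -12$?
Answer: $2559$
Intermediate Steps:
$R{\left(H,C \right)} = 72$ ($R{\left(H,C \right)} = \left(-6\right) \left(-12\right) = 72$)
$f{\left(Y \right)} = 3 Y$
$f{\left(-11 \right)} + 36 R{\left(3,-12 \right)} = 3 \left(-11\right) + 36 \cdot 72 = -33 + 2592 = 2559$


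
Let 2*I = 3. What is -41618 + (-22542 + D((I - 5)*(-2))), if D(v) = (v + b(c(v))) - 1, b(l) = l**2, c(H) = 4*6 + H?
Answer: -63193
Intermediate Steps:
I = 3/2 (I = (1/2)*3 = 3/2 ≈ 1.5000)
c(H) = 24 + H
D(v) = -1 + v + (24 + v)**2 (D(v) = (v + (24 + v)**2) - 1 = -1 + v + (24 + v)**2)
-41618 + (-22542 + D((I - 5)*(-2))) = -41618 + (-22542 + (-1 + (3/2 - 5)*(-2) + (24 + (3/2 - 5)*(-2))**2)) = -41618 + (-22542 + (-1 - 7/2*(-2) + (24 - 7/2*(-2))**2)) = -41618 + (-22542 + (-1 + 7 + (24 + 7)**2)) = -41618 + (-22542 + (-1 + 7 + 31**2)) = -41618 + (-22542 + (-1 + 7 + 961)) = -41618 + (-22542 + 967) = -41618 - 21575 = -63193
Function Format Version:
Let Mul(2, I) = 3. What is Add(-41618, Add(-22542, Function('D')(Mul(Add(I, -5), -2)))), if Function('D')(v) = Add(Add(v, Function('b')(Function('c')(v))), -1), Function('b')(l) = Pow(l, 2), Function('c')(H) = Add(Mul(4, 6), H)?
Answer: -63193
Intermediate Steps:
I = Rational(3, 2) (I = Mul(Rational(1, 2), 3) = Rational(3, 2) ≈ 1.5000)
Function('c')(H) = Add(24, H)
Function('D')(v) = Add(-1, v, Pow(Add(24, v), 2)) (Function('D')(v) = Add(Add(v, Pow(Add(24, v), 2)), -1) = Add(-1, v, Pow(Add(24, v), 2)))
Add(-41618, Add(-22542, Function('D')(Mul(Add(I, -5), -2)))) = Add(-41618, Add(-22542, Add(-1, Mul(Add(Rational(3, 2), -5), -2), Pow(Add(24, Mul(Add(Rational(3, 2), -5), -2)), 2)))) = Add(-41618, Add(-22542, Add(-1, Mul(Rational(-7, 2), -2), Pow(Add(24, Mul(Rational(-7, 2), -2)), 2)))) = Add(-41618, Add(-22542, Add(-1, 7, Pow(Add(24, 7), 2)))) = Add(-41618, Add(-22542, Add(-1, 7, Pow(31, 2)))) = Add(-41618, Add(-22542, Add(-1, 7, 961))) = Add(-41618, Add(-22542, 967)) = Add(-41618, -21575) = -63193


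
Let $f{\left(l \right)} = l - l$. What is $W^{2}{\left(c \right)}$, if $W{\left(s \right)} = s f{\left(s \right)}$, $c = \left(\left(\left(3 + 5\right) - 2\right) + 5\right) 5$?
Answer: $0$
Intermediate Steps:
$f{\left(l \right)} = 0$
$c = 55$ ($c = \left(\left(8 - 2\right) + 5\right) 5 = \left(6 + 5\right) 5 = 11 \cdot 5 = 55$)
$W{\left(s \right)} = 0$ ($W{\left(s \right)} = s 0 = 0$)
$W^{2}{\left(c \right)} = 0^{2} = 0$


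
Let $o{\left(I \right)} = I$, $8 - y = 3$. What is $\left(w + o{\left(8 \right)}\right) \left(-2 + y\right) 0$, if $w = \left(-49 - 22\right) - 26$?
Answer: $0$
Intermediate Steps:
$y = 5$ ($y = 8 - 3 = 5$)
$w = -97$ ($w = -71 - 26 = -97$)
$\left(w + o{\left(8 \right)}\right) \left(-2 + y\right) 0 = \left(-97 + 8\right) \left(-2 + 5\right) 0 = - 89 \cdot 3 \cdot 0 = \left(-89\right) 0 = 0$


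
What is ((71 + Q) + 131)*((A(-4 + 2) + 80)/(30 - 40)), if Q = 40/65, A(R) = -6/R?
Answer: -109311/65 ≈ -1681.7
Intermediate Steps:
Q = 8/13 (Q = 40*(1/65) = 8/13 ≈ 0.61539)
((71 + Q) + 131)*((A(-4 + 2) + 80)/(30 - 40)) = ((71 + 8/13) + 131)*((-6/(-4 + 2) + 80)/(30 - 40)) = (931/13 + 131)*((-6/(-2) + 80)/(-10)) = 2634*((-6*(-1/2) + 80)*(-1/10))/13 = 2634*((3 + 80)*(-1/10))/13 = 2634*(83*(-1/10))/13 = (2634/13)*(-83/10) = -109311/65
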